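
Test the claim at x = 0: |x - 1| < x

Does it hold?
x = 0: LHS = |0 - 1| = |-1| = 1; 1 < 0 — FAILS

The relation fails at x = 0, so x = 0 is a counterexample.

Answer: No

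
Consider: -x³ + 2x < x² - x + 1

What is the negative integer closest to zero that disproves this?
Testing negative integers from -1 downward:
x = -1: LHS = -(-1)³ + 2·(-1) = -1, RHS = (-1)² - (-1) + 1 = 3; -1 < 3 — holds
x = -2: LHS = -(-2)³ + 2·(-2) = 4, RHS = (-2)² - (-2) + 1 = 7; 4 < 7 — holds
x = -3: LHS = -(-3)³ + 2·(-3) = 21, RHS = (-3)² - (-3) + 1 = 13; 21 < 13 — FAILS  ← closest negative counterexample to 0

Answer: x = -3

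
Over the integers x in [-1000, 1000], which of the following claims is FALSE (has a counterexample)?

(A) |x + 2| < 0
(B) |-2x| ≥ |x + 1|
(A) x = 0: LHS = |0 + 2| = |2| = 2; 2 < 0 — FAILS
(B) x = 0: LHS = |-2·0| = |0| = 0, RHS = |0 + 1| = |1| = 1; 0 ≥ 1 — FAILS

Answer: Both A and B are false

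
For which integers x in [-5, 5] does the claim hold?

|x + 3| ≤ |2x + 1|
Holds for: {-5, -4, -3, -2, 2, 3, 4, 5}
Fails for: {-1, 0, 1}

Answer: {-5, -4, -3, -2, 2, 3, 4, 5}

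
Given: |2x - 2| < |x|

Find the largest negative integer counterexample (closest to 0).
Testing negative integers from -1 downward:
x = -1: LHS = |2·(-1) - 2| = |-4| = 4, RHS = |-1| = 1; 4 < 1 — FAILS  ← closest negative counterexample to 0

Answer: x = -1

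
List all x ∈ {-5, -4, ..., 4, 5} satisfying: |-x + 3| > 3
Holds for: {-5, -4, -3, -2, -1}
Fails for: {0, 1, 2, 3, 4, 5}

Answer: {-5, -4, -3, -2, -1}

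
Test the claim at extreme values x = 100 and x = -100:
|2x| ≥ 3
x = 100: LHS = |2·100| = |200| = 200; 200 ≥ 3 — holds
x = -100: LHS = |2·(-100)| = |-200| = 200; 200 ≥ 3 — holds

Answer: Yes, holds for both x = 100 and x = -100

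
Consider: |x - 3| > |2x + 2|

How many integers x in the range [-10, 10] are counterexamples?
Counterexamples in [-10, 10]: {-10, -9, -8, -7, -6, -5, 1, 2, 3, 4, 5, 6, 7, 8, 9, 10}.

Counting them gives 16 values.

Answer: 16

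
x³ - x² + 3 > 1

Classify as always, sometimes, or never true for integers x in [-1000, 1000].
Holds at x = 0: LHS = 0³ - 0² + 3 = 3; 3 > 1 — holds
Fails at x = -1: LHS = (-1)³ - (-1)² + 3 = 1; 1 > 1 — FAILS
It is satisfied by some integers in the range but not all.

Answer: Sometimes true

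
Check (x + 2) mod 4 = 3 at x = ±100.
x = 100: LHS = (100 + 2) mod 4 = 102 mod 4 = 2; 2 = 3 — FAILS
x = -100: LHS = ((-100) + 2) mod 4 = (-98) mod 4 = 2; 2 = 3 — FAILS

Answer: No, fails for both x = 100 and x = -100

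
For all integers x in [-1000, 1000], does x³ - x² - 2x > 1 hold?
The claim fails at x = 0:
x = 0: LHS = 0³ - 0² - 2·0 = 0; 0 > 1 — FAILS

Because a single integer refutes it, the statement is false.

Answer: False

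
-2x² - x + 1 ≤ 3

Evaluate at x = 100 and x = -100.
x = 100: LHS = -2·100² - 100 + 1 = -20099; -20099 ≤ 3 — holds
x = -100: LHS = -2·(-100)² - (-100) + 1 = -19899; -19899 ≤ 3 — holds

Answer: Yes, holds for both x = 100 and x = -100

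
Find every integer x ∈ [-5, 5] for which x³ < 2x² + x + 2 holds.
Holds for: {-5, -4, -3, -2, -1, 0, 1, 2}
Fails for: {3, 4, 5}

Answer: {-5, -4, -3, -2, -1, 0, 1, 2}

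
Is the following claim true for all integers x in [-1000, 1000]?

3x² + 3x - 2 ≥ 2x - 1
The claim fails at x = 0:
x = 0: LHS = 3·0² + 3·0 - 2 = -2, RHS = 2·0 - 1 = -1; -2 ≥ -1 — FAILS

Because a single integer refutes it, the statement is false.

Answer: False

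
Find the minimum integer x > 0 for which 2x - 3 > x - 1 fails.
Testing positive integers:
x = 1: LHS = 2·1 - 3 = -1, RHS = 1 - 1 = 0; -1 > 0 — FAILS  ← smallest positive counterexample

Answer: x = 1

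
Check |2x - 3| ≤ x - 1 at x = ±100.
x = 100: LHS = |2·100 - 3| = |197| = 197, RHS = 100 - 1 = 99; 197 ≤ 99 — FAILS
x = -100: LHS = |2·(-100) - 3| = |-203| = 203, RHS = (-100) - 1 = -101; 203 ≤ -101 — FAILS

Answer: No, fails for both x = 100 and x = -100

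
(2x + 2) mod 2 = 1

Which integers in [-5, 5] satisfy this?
For a polynomial with integer coefficients, its value mod 2 depends only on x mod 2, so it suffices to check one representative of each residue class, x = 0, 1:
x = 0: LHS = (2·0 + 2) mod 2 = 2 mod 2 = 0; 0 = 1 — FAILS
x = 1: LHS = (2·1 + 2) mod 2 = 4 mod 2 = 0; 0 = 1 — FAILS
The relation fails in every residue class, so the claimed relation (=) fails for every integer in [-5, 5].

Answer: None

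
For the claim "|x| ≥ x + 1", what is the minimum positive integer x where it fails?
Testing positive integers:
x = 1: LHS = |1| = 1, RHS = 1 + 1 = 2; 1 ≥ 2 — FAILS  ← smallest positive counterexample

Answer: x = 1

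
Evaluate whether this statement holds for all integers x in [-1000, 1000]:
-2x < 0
The claim fails at x = 0:
x = 0: LHS = -2·0 = 0; 0 < 0 — FAILS

Because a single integer refutes it, the statement is false.

Answer: False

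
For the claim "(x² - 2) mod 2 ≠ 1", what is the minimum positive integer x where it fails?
Testing positive integers:
x = 1: LHS = (1² - 2) mod 2 = (-1) mod 2 = 1; 1 ≠ 1 — FAILS  ← smallest positive counterexample

Answer: x = 1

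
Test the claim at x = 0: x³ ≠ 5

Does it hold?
x = 0: LHS = 0³ = 0; 0 ≠ 5 — holds

The relation is satisfied at x = 0.

Answer: Yes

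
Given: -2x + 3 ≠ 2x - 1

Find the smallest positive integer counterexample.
Testing positive integers:
x = 1: LHS = -2·1 + 3 = 1, RHS = 2·1 - 1 = 1; 1 ≠ 1 — FAILS  ← smallest positive counterexample

Answer: x = 1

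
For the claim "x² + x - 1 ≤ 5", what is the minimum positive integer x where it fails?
Testing positive integers:
x = 1: LHS = 1² + 1 - 1 = 1; 1 ≤ 5 — holds
x = 2: LHS = 2² + 2 - 1 = 5; 5 ≤ 5 — holds
x = 3: LHS = 3² + 3 - 1 = 11; 11 ≤ 5 — FAILS  ← smallest positive counterexample

Answer: x = 3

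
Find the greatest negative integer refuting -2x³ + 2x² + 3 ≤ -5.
Testing negative integers from -1 downward:
x = -1: LHS = -2·(-1)³ + 2·(-1)² + 3 = 7; 7 ≤ -5 — FAILS  ← closest negative counterexample to 0

Answer: x = -1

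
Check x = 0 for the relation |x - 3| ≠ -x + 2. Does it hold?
x = 0: LHS = |0 - 3| = |-3| = 3, RHS = -0 + 2 = 2; 3 ≠ 2 — holds

The relation is satisfied at x = 0.

Answer: Yes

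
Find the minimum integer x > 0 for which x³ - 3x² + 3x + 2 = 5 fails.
Testing positive integers:
x = 1: LHS = 1³ - 3·1² + 3·1 + 2 = 3; 3 = 5 — FAILS  ← smallest positive counterexample

Answer: x = 1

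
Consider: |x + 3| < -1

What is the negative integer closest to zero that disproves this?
Testing negative integers from -1 downward:
x = -1: LHS = |(-1) + 3| = |2| = 2; 2 < -1 — FAILS  ← closest negative counterexample to 0

Answer: x = -1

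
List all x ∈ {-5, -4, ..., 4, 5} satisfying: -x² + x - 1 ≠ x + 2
Over all integers in [-5, 5], LHS − RHS is always negative; it is closest to 0 at x = 0, where it equals -3:
x = 0: LHS = -0² + 0 - 1 = -1, RHS = 0 + 2 = 2; -1 ≠ 2 — holds
At the ends of the range:
x = -5: LHS = -(-5)² + (-5) - 1 = -31, RHS = (-5) + 2 = -3; -31 ≠ -3 — holds
x = 5: LHS = -5² + 5 - 1 = -21, RHS = 5 + 2 = 7; -21 ≠ 7 — holds
Hence LHS − RHS is never 0, i.e. the two sides are never equal, so the relation holds for every integer in [-5, 5].

Answer: All integers in [-5, 5]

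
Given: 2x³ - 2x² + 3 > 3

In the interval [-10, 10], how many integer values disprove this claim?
Counterexamples in [-10, 10]: {-10, -9, -8, -7, -6, -5, -4, -3, -2, -1, 0, 1}.

Counting them gives 12 values.

Answer: 12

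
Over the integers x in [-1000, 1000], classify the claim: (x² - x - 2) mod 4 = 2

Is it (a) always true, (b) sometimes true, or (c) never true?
Holds at x = 0: LHS = (0² - 0 - 2) mod 4 = (-2) mod 4 = 2; 2 = 2 — holds
Fails at x = -1: LHS = ((-1)² - (-1) - 2) mod 4 = 0 mod 4 = 0; 0 = 2 — FAILS
It is satisfied by some integers in the range but not all.

Answer: Sometimes true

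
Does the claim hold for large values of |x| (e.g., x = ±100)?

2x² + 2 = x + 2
x = 100: LHS = 2·100² + 2 = 20002, RHS = 100 + 2 = 102; 20002 = 102 — FAILS
x = -100: LHS = 2·(-100)² + 2 = 20002, RHS = (-100) + 2 = -98; 20002 = -98 — FAILS

Answer: No, fails for both x = 100 and x = -100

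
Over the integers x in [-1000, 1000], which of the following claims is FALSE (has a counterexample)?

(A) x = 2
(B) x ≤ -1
(A) x = 0: 0 = 2 — FAILS
(B) x = 0: 0 ≤ -1 — FAILS

Answer: Both A and B are false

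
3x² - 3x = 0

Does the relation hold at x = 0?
x = 0: LHS = 3·0² - 3·0 = 0; 0 = 0 — holds

The relation is satisfied at x = 0.

Answer: Yes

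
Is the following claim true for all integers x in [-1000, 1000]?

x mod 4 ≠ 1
The claim fails at x = 1:
x = 1: LHS = 1 mod 4 = 1; 1 ≠ 1 — FAILS

Because a single integer refutes it, the statement is false.

Answer: False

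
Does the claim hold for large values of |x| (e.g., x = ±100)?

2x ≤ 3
x = 100: LHS = 2·100 = 200; 200 ≤ 3 — FAILS
x = -100: LHS = 2·(-100) = -200; -200 ≤ 3 — holds

Answer: Partially: fails for x = 100, holds for x = -100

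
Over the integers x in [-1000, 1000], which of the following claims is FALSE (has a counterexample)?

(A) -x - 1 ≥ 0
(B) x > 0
(A) x = 0: LHS = -0 - 1 = -1; -1 ≥ 0 — FAILS
(B) x = 0: 0 > 0 — FAILS

Answer: Both A and B are false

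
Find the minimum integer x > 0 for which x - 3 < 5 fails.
Testing positive integers:
(x = 1 through x = 2 all satisfy the relation; showing from x = 3.)
x = 3: LHS = 3 - 3 = 0; 0 < 5 — holds
x = 4: LHS = 4 - 3 = 1; 1 < 5 — holds
x = 5: LHS = 5 - 3 = 2; 2 < 5 — holds
x = 6: LHS = 6 - 3 = 3; 3 < 5 — holds
x = 7: LHS = 7 - 3 = 4; 4 < 5 — holds
x = 8: LHS = 8 - 3 = 5; 5 < 5 — FAILS  ← smallest positive counterexample

Answer: x = 8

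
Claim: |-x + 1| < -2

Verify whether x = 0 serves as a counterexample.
Substitute x = 0 into the relation:
x = 0: LHS = |-0 + 1| = |1| = 1; 1 < -2 — FAILS

Since the claim fails at x = 0, this value is a counterexample.

Answer: Yes, x = 0 is a counterexample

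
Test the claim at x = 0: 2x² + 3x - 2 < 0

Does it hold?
x = 0: LHS = 2·0² + 3·0 - 2 = -2; -2 < 0 — holds

The relation is satisfied at x = 0.

Answer: Yes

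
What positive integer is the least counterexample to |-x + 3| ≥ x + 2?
Testing positive integers:
x = 1: LHS = |-1 + 3| = |2| = 2, RHS = 1 + 2 = 3; 2 ≥ 3 — FAILS  ← smallest positive counterexample

Answer: x = 1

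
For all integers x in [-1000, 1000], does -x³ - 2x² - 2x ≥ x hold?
The claim fails at x = 1:
x = 1: LHS = -1³ - 2·1² - 2·1 = -5; -5 ≥ 1 — FAILS

Because a single integer refutes it, the statement is false.

Answer: False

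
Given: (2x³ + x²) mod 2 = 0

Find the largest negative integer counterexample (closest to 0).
Testing negative integers from -1 downward:
x = -1: LHS = (2·(-1)³ + (-1)²) mod 2 = (-1) mod 2 = 1; 1 = 0 — FAILS  ← closest negative counterexample to 0

Answer: x = -1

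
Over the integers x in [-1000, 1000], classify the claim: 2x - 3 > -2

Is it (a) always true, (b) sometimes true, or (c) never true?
Holds at x = 1: LHS = 2·1 - 3 = -1; -1 > -2 — holds
Fails at x = 0: LHS = 2·0 - 3 = -3; -3 > -2 — FAILS
It is satisfied by some integers in the range but not all.

Answer: Sometimes true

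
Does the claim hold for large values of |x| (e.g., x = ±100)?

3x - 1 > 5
x = 100: LHS = 3·100 - 1 = 299; 299 > 5 — holds
x = -100: LHS = 3·(-100) - 1 = -301; -301 > 5 — FAILS

Answer: Partially: holds for x = 100, fails for x = -100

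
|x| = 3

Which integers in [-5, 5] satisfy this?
Holds for: {-3, 3}
Fails for: {-5, -4, -2, -1, 0, 1, 2, 4, 5}

Answer: {-3, 3}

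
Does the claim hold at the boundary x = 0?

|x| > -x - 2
x = 0: LHS = |0| = 0, RHS = -0 - 2 = -2; 0 > -2 — holds

The relation is satisfied at x = 0.

Answer: Yes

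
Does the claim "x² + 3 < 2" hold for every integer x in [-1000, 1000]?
The claim fails at x = 0:
x = 0: LHS = 0² + 3 = 3; 3 < 2 — FAILS

Because a single integer refutes it, the statement is false.

Answer: False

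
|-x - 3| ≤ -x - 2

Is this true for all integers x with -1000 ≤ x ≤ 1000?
The claim fails at x = 0:
x = 0: LHS = |-0 - 3| = |-3| = 3, RHS = -0 - 2 = -2; 3 ≤ -2 — FAILS

Because a single integer refutes it, the statement is false.

Answer: False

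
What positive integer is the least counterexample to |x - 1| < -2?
Testing positive integers:
x = 1: LHS = |1 - 1| = |0| = 0; 0 < -2 — FAILS  ← smallest positive counterexample

Answer: x = 1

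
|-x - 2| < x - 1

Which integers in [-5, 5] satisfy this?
Over all integers in [-5, 5], LHS − RHS is smallest at x = 0, where it equals 3:
x = 0: LHS = |-0 - 2| = |-2| = 2, RHS = 0 - 1 = -1; 2 < -1 — FAILS
At the ends of the range:
x = -5: LHS = |-(-5) - 2| = |3| = 3, RHS = (-5) - 1 = -6; 3 < -6 — FAILS
x = 5: LHS = |-5 - 2| = |-7| = 7, RHS = 5 - 1 = 4; 7 < 4 — FAILS
Hence LHS − RHS is never negative, i.e. LHS ≥ RHS throughout, so the claimed relation (<) fails for every integer in [-5, 5].

Answer: None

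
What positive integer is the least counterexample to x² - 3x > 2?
Testing positive integers:
x = 1: LHS = 1² - 3·1 = -2; -2 > 2 — FAILS  ← smallest positive counterexample

Answer: x = 1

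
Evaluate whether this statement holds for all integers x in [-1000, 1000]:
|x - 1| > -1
An absolute value is never negative, so the left side is ≥ 0 for every x, while the right side is -1. Tightest case in [-1000, 1000] is x = 1:
x = 1: LHS = |1 - 1| = |0| = 0; 0 > -1 — holds
Hence LHS − RHS is never zero or negative, i.e. LHS > RHS throughout, so the relation holds for every integer in [-1000, 1000].

No counterexample exists.

Answer: True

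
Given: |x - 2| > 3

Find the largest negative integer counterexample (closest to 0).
Testing negative integers from -1 downward:
x = -1: LHS = |(-1) - 2| = |-3| = 3; 3 > 3 — FAILS  ← closest negative counterexample to 0

Answer: x = -1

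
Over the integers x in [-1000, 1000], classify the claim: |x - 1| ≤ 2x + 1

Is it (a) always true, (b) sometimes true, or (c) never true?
Holds at x = 0: LHS = |0 - 1| = |-1| = 1, RHS = 2·0 + 1 = 1; 1 ≤ 1 — holds
Fails at x = -1: LHS = |(-1) - 1| = |-2| = 2, RHS = 2·(-1) + 1 = -1; 2 ≤ -1 — FAILS
It is satisfied by some integers in the range but not all.

Answer: Sometimes true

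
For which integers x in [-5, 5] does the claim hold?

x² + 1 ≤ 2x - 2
Over all integers in [-5, 5], LHS − RHS is smallest at x = 1, where it equals 2:
x = 1: LHS = 1² + 1 = 2, RHS = 2·1 - 2 = 0; 2 ≤ 0 — FAILS
At the ends of the range:
x = -5: LHS = (-5)² + 1 = 26, RHS = 2·(-5) - 2 = -12; 26 ≤ -12 — FAILS
x = 5: LHS = 5² + 1 = 26, RHS = 2·5 - 2 = 8; 26 ≤ 8 — FAILS
Hence LHS − RHS is never zero or negative, i.e. LHS > RHS throughout, so the claimed relation (≤) fails for every integer in [-5, 5].

Answer: None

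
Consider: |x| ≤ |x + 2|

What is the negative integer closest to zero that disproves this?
Testing negative integers from -1 downward:
x = -1: LHS = |-1| = 1, RHS = |(-1) + 2| = |1| = 1; 1 ≤ 1 — holds
x = -2: LHS = |-2| = 2, RHS = |(-2) + 2| = |0| = 0; 2 ≤ 0 — FAILS  ← closest negative counterexample to 0

Answer: x = -2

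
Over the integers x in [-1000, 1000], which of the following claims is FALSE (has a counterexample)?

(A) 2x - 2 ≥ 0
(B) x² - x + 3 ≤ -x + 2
(A) x = 0: LHS = 2·0 - 2 = -2; -2 ≥ 0 — FAILS
(B) x = 0: LHS = 0² - 0 + 3 = 3, RHS = -0 + 2 = 2; 3 ≤ 2 — FAILS

Answer: Both A and B are false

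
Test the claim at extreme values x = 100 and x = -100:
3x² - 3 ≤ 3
x = 100: LHS = 3·100² - 3 = 29997; 29997 ≤ 3 — FAILS
x = -100: LHS = 3·(-100)² - 3 = 29997; 29997 ≤ 3 — FAILS

Answer: No, fails for both x = 100 and x = -100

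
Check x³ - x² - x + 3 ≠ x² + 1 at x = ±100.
x = 100: LHS = 100³ - 100² - 100 + 3 = 989903, RHS = 100² + 1 = 10001; 989903 ≠ 10001 — holds
x = -100: LHS = (-100)³ - (-100)² - (-100) + 3 = -1009897, RHS = (-100)² + 1 = 10001; -1009897 ≠ 10001 — holds

Answer: Yes, holds for both x = 100 and x = -100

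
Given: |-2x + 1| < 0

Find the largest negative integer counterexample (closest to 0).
Testing negative integers from -1 downward:
x = -1: LHS = |-2·(-1) + 1| = |3| = 3; 3 < 0 — FAILS  ← closest negative counterexample to 0

Answer: x = -1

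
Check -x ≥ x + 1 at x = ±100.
x = 100: RHS = 100 + 1 = 101; -100 ≥ 101 — FAILS
x = -100: LHS = -(-100) = 100, RHS = (-100) + 1 = -99; 100 ≥ -99 — holds

Answer: Partially: fails for x = 100, holds for x = -100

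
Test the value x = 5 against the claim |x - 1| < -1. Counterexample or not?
Substitute x = 5 into the relation:
x = 5: LHS = |5 - 1| = |4| = 4; 4 < -1 — FAILS

Since the claim fails at x = 5, this value is a counterexample.

Answer: Yes, x = 5 is a counterexample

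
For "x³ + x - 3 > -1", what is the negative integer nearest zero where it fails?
Testing negative integers from -1 downward:
x = -1: LHS = (-1)³ + (-1) - 3 = -5; -5 > -1 — FAILS  ← closest negative counterexample to 0

Answer: x = -1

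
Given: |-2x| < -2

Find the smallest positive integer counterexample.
Testing positive integers:
x = 1: LHS = |-2·1| = |-2| = 2; 2 < -2 — FAILS  ← smallest positive counterexample

Answer: x = 1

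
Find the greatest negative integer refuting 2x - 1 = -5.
Testing negative integers from -1 downward:
x = -1: LHS = 2·(-1) - 1 = -3; -3 = -5 — FAILS  ← closest negative counterexample to 0

Answer: x = -1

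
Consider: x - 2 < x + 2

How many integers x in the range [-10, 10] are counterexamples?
Over all integers in [-10, 10], LHS − RHS is largest at x = 0, where it equals -4:
x = 0: LHS = 0 - 2 = -2, RHS = 0 + 2 = 2; -2 < 2 — holds
At the ends of the range:
x = -10: LHS = (-10) - 2 = -12, RHS = (-10) + 2 = -8; -12 < -8 — holds
x = 10: LHS = 10 - 2 = 8, RHS = 10 + 2 = 12; 8 < 12 — holds
Hence LHS − RHS is never zero or positive, i.e. LHS < RHS throughout, so the relation holds for every integer in [-10, 10].

No counterexample appears in that range.

Answer: 0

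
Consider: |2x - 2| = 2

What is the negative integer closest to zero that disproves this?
Testing negative integers from -1 downward:
x = -1: LHS = |2·(-1) - 2| = |-4| = 4; 4 = 2 — FAILS  ← closest negative counterexample to 0

Answer: x = -1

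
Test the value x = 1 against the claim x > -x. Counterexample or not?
Substitute x = 1 into the relation:
x = 1: 1 > -1 — holds

The claim holds here, so x = 1 is not a counterexample. (A counterexample exists elsewhere, e.g. x = 0.)

Answer: No, x = 1 is not a counterexample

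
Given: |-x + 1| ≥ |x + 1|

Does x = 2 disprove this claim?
Substitute x = 2 into the relation:
x = 2: LHS = |-2 + 1| = |-1| = 1, RHS = |2 + 1| = |3| = 3; 1 ≥ 3 — FAILS

Since the claim fails at x = 2, this value is a counterexample.

Answer: Yes, x = 2 is a counterexample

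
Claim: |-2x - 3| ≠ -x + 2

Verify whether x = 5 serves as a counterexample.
Substitute x = 5 into the relation:
x = 5: LHS = |-2·5 - 3| = |-13| = 13, RHS = -5 + 2 = -3; 13 ≠ -3 — holds

The claim holds here, so x = 5 is not a counterexample. (A counterexample exists elsewhere, e.g. x = -5.)

Answer: No, x = 5 is not a counterexample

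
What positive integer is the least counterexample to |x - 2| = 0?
Testing positive integers:
x = 1: LHS = |1 - 2| = |-1| = 1; 1 = 0 — FAILS  ← smallest positive counterexample

Answer: x = 1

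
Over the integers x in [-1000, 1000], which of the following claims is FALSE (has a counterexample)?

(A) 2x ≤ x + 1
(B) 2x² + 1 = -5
(A) x = 2: LHS = 2·2 = 4, RHS = 2 + 1 = 3; 4 ≤ 3 — FAILS
(B) x = 0: LHS = 2·0² + 1 = 1; 1 = -5 — FAILS

Answer: Both A and B are false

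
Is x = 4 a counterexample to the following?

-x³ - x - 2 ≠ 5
Substitute x = 4 into the relation:
x = 4: LHS = -4³ - 4 - 2 = -70; -70 ≠ 5 — holds

The relation holds at x = 4, so it is not a counterexample.

Answer: No, x = 4 is not a counterexample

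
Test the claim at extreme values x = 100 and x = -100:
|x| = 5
x = 100: LHS = |100| = 100; 100 = 5 — FAILS
x = -100: LHS = |-100| = 100; 100 = 5 — FAILS

Answer: No, fails for both x = 100 and x = -100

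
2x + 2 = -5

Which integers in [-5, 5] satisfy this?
Track d = LHS − RHS over the integers in [-5, 5]. Equality would need d = 0, but d changes sign only between consecutive integers, jumping over 0:
x = -4: LHS = 2·(-4) + 2 = -6; -6 = -5 — FAILS  (d = -1)
x = -3: LHS = 2·(-3) + 2 = -4; -4 = -5 — FAILS  (d = 1)
Away from these crossings d keeps a constant sign, and checking every integer in [-5, 5] confirms d ≠ 0 throughout. Hence the two sides are never equal, so the claimed relation (=) fails for every integer in [-5, 5].

Answer: None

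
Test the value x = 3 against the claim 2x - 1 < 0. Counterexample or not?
Substitute x = 3 into the relation:
x = 3: LHS = 2·3 - 1 = 5; 5 < 0 — FAILS

Since the claim fails at x = 3, this value is a counterexample.

Answer: Yes, x = 3 is a counterexample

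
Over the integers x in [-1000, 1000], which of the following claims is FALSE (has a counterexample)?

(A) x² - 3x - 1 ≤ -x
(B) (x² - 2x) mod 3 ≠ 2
(A) x = -1: LHS = (-1)² - 3·(-1) - 1 = 3, RHS = -(-1) = 1; 3 ≤ 1 — FAILS
(B) x = 1: LHS = (1² - 2·1) mod 3 = (-1) mod 3 = 2; 2 ≠ 2 — FAILS

Answer: Both A and B are false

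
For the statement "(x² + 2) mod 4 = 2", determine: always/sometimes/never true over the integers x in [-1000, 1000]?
Holds at x = 0: LHS = (0² + 2) mod 4 = 2 mod 4 = 2; 2 = 2 — holds
Fails at x = 1: LHS = (1² + 2) mod 4 = 3 mod 4 = 3; 3 = 2 — FAILS
It is satisfied by some integers in the range but not all.

Answer: Sometimes true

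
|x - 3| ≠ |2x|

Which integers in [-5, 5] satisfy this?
Holds for: {-5, -4, -2, -1, 0, 2, 3, 4, 5}
Fails for: {-3, 1}

Answer: {-5, -4, -2, -1, 0, 2, 3, 4, 5}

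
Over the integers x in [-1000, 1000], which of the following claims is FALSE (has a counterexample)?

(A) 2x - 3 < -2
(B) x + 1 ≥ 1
(A) x = 1: LHS = 2·1 - 3 = -1; -1 < -2 — FAILS
(B) x = -1: LHS = (-1) + 1 = 0; 0 ≥ 1 — FAILS

Answer: Both A and B are false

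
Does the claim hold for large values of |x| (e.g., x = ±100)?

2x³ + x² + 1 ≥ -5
x = 100: LHS = 2·100³ + 100² + 1 = 2010001; 2010001 ≥ -5 — holds
x = -100: LHS = 2·(-100)³ + (-100)² + 1 = -1989999; -1989999 ≥ -5 — FAILS

Answer: Partially: holds for x = 100, fails for x = -100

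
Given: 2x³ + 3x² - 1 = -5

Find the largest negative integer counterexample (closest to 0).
Testing negative integers from -1 downward:
x = -1: LHS = 2·(-1)³ + 3·(-1)² - 1 = 0; 0 = -5 — FAILS  ← closest negative counterexample to 0

Answer: x = -1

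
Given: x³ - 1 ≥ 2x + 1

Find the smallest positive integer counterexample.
Testing positive integers:
x = 1: LHS = 1³ - 1 = 0, RHS = 2·1 + 1 = 3; 0 ≥ 3 — FAILS  ← smallest positive counterexample

Answer: x = 1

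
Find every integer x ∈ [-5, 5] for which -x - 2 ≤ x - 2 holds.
Holds for: {0, 1, 2, 3, 4, 5}
Fails for: {-5, -4, -3, -2, -1}

Answer: {0, 1, 2, 3, 4, 5}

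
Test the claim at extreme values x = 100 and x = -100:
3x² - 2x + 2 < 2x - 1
x = 100: LHS = 3·100² - 2·100 + 2 = 29802, RHS = 2·100 - 1 = 199; 29802 < 199 — FAILS
x = -100: LHS = 3·(-100)² - 2·(-100) + 2 = 30202, RHS = 2·(-100) - 1 = -201; 30202 < -201 — FAILS

Answer: No, fails for both x = 100 and x = -100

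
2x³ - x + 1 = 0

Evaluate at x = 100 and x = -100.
x = 100: LHS = 2·100³ - 100 + 1 = 1999901; 1999901 = 0 — FAILS
x = -100: LHS = 2·(-100)³ - (-100) + 1 = -1999899; -1999899 = 0 — FAILS

Answer: No, fails for both x = 100 and x = -100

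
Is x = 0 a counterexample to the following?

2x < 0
Substitute x = 0 into the relation:
x = 0: LHS = 2·0 = 0; 0 < 0 — FAILS

Since the claim fails at x = 0, this value is a counterexample.

Answer: Yes, x = 0 is a counterexample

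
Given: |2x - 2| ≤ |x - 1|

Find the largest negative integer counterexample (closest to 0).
Testing negative integers from -1 downward:
x = -1: LHS = |2·(-1) - 2| = |-4| = 4, RHS = |(-1) - 1| = |-2| = 2; 4 ≤ 2 — FAILS  ← closest negative counterexample to 0

Answer: x = -1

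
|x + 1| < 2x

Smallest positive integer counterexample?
Testing positive integers:
x = 1: LHS = |1 + 1| = |2| = 2, RHS = 2·1 = 2; 2 < 2 — FAILS  ← smallest positive counterexample

Answer: x = 1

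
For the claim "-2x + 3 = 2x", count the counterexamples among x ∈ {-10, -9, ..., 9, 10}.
Counterexamples in [-10, 10]: {-10, -9, -8, -7, -6, -5, -4, -3, -2, -1, 0, 1, 2, 3, 4, 5, 6, 7, 8, 9, 10}.

Counting them gives 21 values.

Answer: 21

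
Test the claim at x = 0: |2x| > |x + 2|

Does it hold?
x = 0: LHS = |2·0| = |0| = 0, RHS = |0 + 2| = |2| = 2; 0 > 2 — FAILS

The relation fails at x = 0, so x = 0 is a counterexample.

Answer: No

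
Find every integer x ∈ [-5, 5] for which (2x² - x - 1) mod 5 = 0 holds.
Holds for: {-4, -3, 1, 2}
Fails for: {-5, -2, -1, 0, 3, 4, 5}

Answer: {-4, -3, 1, 2}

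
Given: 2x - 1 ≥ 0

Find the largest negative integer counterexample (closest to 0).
Testing negative integers from -1 downward:
x = -1: LHS = 2·(-1) - 1 = -3; -3 ≥ 0 — FAILS  ← closest negative counterexample to 0

Answer: x = -1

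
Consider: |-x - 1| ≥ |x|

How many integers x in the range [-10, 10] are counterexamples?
Counterexamples in [-10, 10]: {-10, -9, -8, -7, -6, -5, -4, -3, -2, -1}.

Counting them gives 10 values.

Answer: 10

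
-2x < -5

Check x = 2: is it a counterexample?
Substitute x = 2 into the relation:
x = 2: LHS = -2·2 = -4; -4 < -5 — FAILS

Since the claim fails at x = 2, this value is a counterexample.

Answer: Yes, x = 2 is a counterexample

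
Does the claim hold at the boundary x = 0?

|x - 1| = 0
x = 0: LHS = |0 - 1| = |-1| = 1; 1 = 0 — FAILS

The relation fails at x = 0, so x = 0 is a counterexample.

Answer: No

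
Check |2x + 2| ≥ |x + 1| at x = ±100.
x = 100: LHS = |2·100 + 2| = |202| = 202, RHS = |100 + 1| = |101| = 101; 202 ≥ 101 — holds
x = -100: LHS = |2·(-100) + 2| = |-198| = 198, RHS = |(-100) + 1| = |-99| = 99; 198 ≥ 99 — holds

Answer: Yes, holds for both x = 100 and x = -100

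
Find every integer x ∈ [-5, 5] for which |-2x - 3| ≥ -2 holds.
An absolute value is never negative, so the left side is ≥ 0 for every x, while the right side is -2. Tightest case in [-5, 5] is x = -1:
x = -1: LHS = |-2·(-1) - 3| = |-1| = 1; 1 ≥ -2 — holds
Hence LHS − RHS is never negative, i.e. LHS ≥ RHS throughout, so the relation holds for every integer in [-5, 5].

Answer: All integers in [-5, 5]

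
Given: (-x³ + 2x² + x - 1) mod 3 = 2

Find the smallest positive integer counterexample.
Testing positive integers:
x = 1: LHS = (-1³ + 2·1² + 1 - 1) mod 3 = 1 mod 3 = 1; 1 = 2 — FAILS  ← smallest positive counterexample

Answer: x = 1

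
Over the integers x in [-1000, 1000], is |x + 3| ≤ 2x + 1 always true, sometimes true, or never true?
Holds at x = 2: LHS = |2 + 3| = |5| = 5, RHS = 2·2 + 1 = 5; 5 ≤ 5 — holds
Fails at x = 0: LHS = |0 + 3| = |3| = 3, RHS = 2·0 + 1 = 1; 3 ≤ 1 — FAILS
It is satisfied by some integers in the range but not all.

Answer: Sometimes true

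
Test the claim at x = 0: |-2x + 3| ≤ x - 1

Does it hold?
x = 0: LHS = |-2·0 + 3| = |3| = 3, RHS = 0 - 1 = -1; 3 ≤ -1 — FAILS

The relation fails at x = 0, so x = 0 is a counterexample.

Answer: No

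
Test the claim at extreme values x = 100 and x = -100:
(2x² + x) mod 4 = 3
x = 100: LHS = (2·100² + 100) mod 4 = 20100 mod 4 = 0; 0 = 3 — FAILS
x = -100: LHS = (2·(-100)² + (-100)) mod 4 = 19900 mod 4 = 0; 0 = 3 — FAILS

Answer: No, fails for both x = 100 and x = -100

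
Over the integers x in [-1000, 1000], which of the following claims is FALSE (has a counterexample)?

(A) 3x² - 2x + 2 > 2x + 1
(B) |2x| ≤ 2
(A) x = 1: LHS = 3·1² - 2·1 + 2 = 3, RHS = 2·1 + 1 = 3; 3 > 3 — FAILS
(B) x = 2: LHS = |2·2| = |4| = 4; 4 ≤ 2 — FAILS

Answer: Both A and B are false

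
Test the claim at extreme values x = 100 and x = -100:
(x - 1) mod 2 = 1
x = 100: LHS = (100 - 1) mod 2 = 99 mod 2 = 1; 1 = 1 — holds
x = -100: LHS = ((-100) - 1) mod 2 = (-101) mod 2 = 1; 1 = 1 — holds

Answer: Yes, holds for both x = 100 and x = -100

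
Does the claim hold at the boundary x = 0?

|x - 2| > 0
x = 0: LHS = |0 - 2| = |-2| = 2; 2 > 0 — holds

The relation is satisfied at x = 0.

Answer: Yes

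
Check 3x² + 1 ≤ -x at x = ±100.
x = 100: LHS = 3·100² + 1 = 30001; 30001 ≤ -100 — FAILS
x = -100: LHS = 3·(-100)² + 1 = 30001, RHS = -(-100) = 100; 30001 ≤ 100 — FAILS

Answer: No, fails for both x = 100 and x = -100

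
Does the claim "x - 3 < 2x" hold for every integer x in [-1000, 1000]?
The claim fails at x = -3:
x = -3: LHS = (-3) - 3 = -6, RHS = 2·(-3) = -6; -6 < -6 — FAILS

Because a single integer refutes it, the statement is false.

Answer: False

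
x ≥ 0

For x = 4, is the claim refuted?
Substitute x = 4 into the relation:
x = 4: 4 ≥ 0 — holds

The claim holds here, so x = 4 is not a counterexample. (A counterexample exists elsewhere, e.g. x = -1.)

Answer: No, x = 4 is not a counterexample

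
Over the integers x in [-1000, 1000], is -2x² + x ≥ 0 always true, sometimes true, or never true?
Holds at x = 0: LHS = -2·0² + 0 = 0; 0 ≥ 0 — holds
Fails at x = 1: LHS = -2·1² + 1 = -1; -1 ≥ 0 — FAILS
It is satisfied by some integers in the range but not all.

Answer: Sometimes true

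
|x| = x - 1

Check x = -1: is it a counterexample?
Substitute x = -1 into the relation:
x = -1: LHS = |-1| = 1, RHS = (-1) - 1 = -2; 1 = -2 — FAILS

Since the claim fails at x = -1, this value is a counterexample.

Answer: Yes, x = -1 is a counterexample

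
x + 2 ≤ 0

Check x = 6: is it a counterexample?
Substitute x = 6 into the relation:
x = 6: LHS = 6 + 2 = 8; 8 ≤ 0 — FAILS

Since the claim fails at x = 6, this value is a counterexample.

Answer: Yes, x = 6 is a counterexample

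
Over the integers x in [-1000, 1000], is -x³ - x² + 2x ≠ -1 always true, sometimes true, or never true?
Track d = LHS − RHS over the integers in [-1000, 1000]. Equality would need d = 0, but d changes sign only between consecutive integers, jumping over 0:
x = -2: LHS = -(-2)³ - (-2)² + 2·(-2) = 0; 0 ≠ -1 — holds  (d = 1)
x = -1: LHS = -(-1)³ - (-1)² + 2·(-1) = -2; -2 ≠ -1 — holds  (d = -1)
x = -1: LHS = -(-1)³ - (-1)² + 2·(-1) = -2; -2 ≠ -1 — holds  (d = -1)
x = 0: LHS = -0³ - 0² + 2·0 = 0; 0 ≠ -1 — holds  (d = 1)
x = 1: LHS = -1³ - 1² + 2·1 = 0; 0 ≠ -1 — holds  (d = 1)
x = 2: LHS = -2³ - 2² + 2·2 = -8; -8 ≠ -1 — holds  (d = -7)
Away from these crossings d keeps a constant sign, and checking every integer in [-1000, 1000] confirms d ≠ 0 throughout. Hence the two sides are never equal, so the relation holds for every integer in [-1000, 1000].

No counterexample exists.

Answer: Always true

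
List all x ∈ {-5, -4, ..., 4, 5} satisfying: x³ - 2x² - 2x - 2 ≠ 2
Track d = LHS − RHS over the integers in [-5, 5]. Equality would need d = 0, but d changes sign only between consecutive integers, jumping over 0:
x = 3: LHS = 3³ - 2·3² - 2·3 - 2 = 1; 1 ≠ 2 — holds  (d = -1)
x = 4: LHS = 4³ - 2·4² - 2·4 - 2 = 22; 22 ≠ 2 — holds  (d = 20)
Away from these crossings d keeps a constant sign, and checking every integer in [-5, 5] confirms d ≠ 0 throughout. Hence the two sides are never equal, so the relation holds for every integer in [-5, 5].

Answer: All integers in [-5, 5]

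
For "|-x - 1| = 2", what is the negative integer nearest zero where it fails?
Testing negative integers from -1 downward:
x = -1: LHS = |-(-1) - 1| = |0| = 0; 0 = 2 — FAILS  ← closest negative counterexample to 0

Answer: x = -1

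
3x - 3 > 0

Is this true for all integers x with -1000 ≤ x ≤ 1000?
The claim fails at x = 0:
x = 0: LHS = 3·0 - 3 = -3; -3 > 0 — FAILS

Because a single integer refutes it, the statement is false.

Answer: False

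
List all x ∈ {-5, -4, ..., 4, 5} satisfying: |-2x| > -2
An absolute value is never negative, so the left side is ≥ 0 for every x, while the right side is -2. Tightest case in [-5, 5] is x = 0:
x = 0: LHS = |-2·0| = |0| = 0; 0 > -2 — holds
Hence LHS − RHS is never zero or negative, i.e. LHS > RHS throughout, so the relation holds for every integer in [-5, 5].

Answer: All integers in [-5, 5]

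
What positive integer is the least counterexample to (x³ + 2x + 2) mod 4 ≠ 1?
Testing positive integers:
x = 1: LHS = (1³ + 2·1 + 2) mod 4 = 5 mod 4 = 1; 1 ≠ 1 — FAILS  ← smallest positive counterexample

Answer: x = 1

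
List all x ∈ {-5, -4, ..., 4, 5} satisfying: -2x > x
Holds for: {-5, -4, -3, -2, -1}
Fails for: {0, 1, 2, 3, 4, 5}

Answer: {-5, -4, -3, -2, -1}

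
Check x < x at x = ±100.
x = 100: 100 < 100 — FAILS
x = -100: -100 < -100 — FAILS

Answer: No, fails for both x = 100 and x = -100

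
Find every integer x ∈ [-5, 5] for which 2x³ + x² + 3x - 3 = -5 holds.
Track d = LHS − RHS over the integers in [-5, 5]. Equality would need d = 0, but d changes sign only between consecutive integers, jumping over 0:
x = -1: LHS = 2·(-1)³ + (-1)² + 3·(-1) - 3 = -7; -7 = -5 — FAILS  (d = -2)
x = 0: LHS = 2·0³ + 0² + 3·0 - 3 = -3; -3 = -5 — FAILS  (d = 2)
Away from these crossings d keeps a constant sign, and checking every integer in [-5, 5] confirms d ≠ 0 throughout. Hence the two sides are never equal, so the claimed relation (=) fails for every integer in [-5, 5].

Answer: None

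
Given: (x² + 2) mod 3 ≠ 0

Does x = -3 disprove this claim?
Substitute x = -3 into the relation:
x = -3: LHS = ((-3)² + 2) mod 3 = 11 mod 3 = 2; 2 ≠ 0 — holds

The claim holds here, so x = -3 is not a counterexample. (A counterexample exists elsewhere, e.g. x = 1.)

Answer: No, x = -3 is not a counterexample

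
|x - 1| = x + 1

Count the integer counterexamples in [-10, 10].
Counterexamples in [-10, 10]: {-10, -9, -8, -7, -6, -5, -4, -3, -2, -1, 1, 2, 3, 4, 5, 6, 7, 8, 9, 10}.

Counting them gives 20 values.

Answer: 20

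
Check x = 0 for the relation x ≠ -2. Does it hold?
x = 0: 0 ≠ -2 — holds

The relation is satisfied at x = 0.

Answer: Yes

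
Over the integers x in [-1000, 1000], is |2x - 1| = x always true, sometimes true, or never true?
Holds at x = 1: LHS = |2·1 - 1| = |1| = 1; 1 = 1 — holds
Fails at x = 0: LHS = |2·0 - 1| = |-1| = 1; 1 = 0 — FAILS
It is satisfied by some integers in the range but not all.

Answer: Sometimes true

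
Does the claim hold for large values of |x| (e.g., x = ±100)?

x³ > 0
x = 100: LHS = 100³ = 1000000; 1000000 > 0 — holds
x = -100: LHS = (-100)³ = -1000000; -1000000 > 0 — FAILS

Answer: Partially: holds for x = 100, fails for x = -100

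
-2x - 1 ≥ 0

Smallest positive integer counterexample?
Testing positive integers:
x = 1: LHS = -2·1 - 1 = -3; -3 ≥ 0 — FAILS  ← smallest positive counterexample

Answer: x = 1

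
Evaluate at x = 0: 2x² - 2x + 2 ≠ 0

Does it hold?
x = 0: LHS = 2·0² - 2·0 + 2 = 2; 2 ≠ 0 — holds

The relation is satisfied at x = 0.

Answer: Yes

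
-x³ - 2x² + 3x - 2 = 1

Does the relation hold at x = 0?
x = 0: LHS = -0³ - 2·0² + 3·0 - 2 = -2; -2 = 1 — FAILS

The relation fails at x = 0, so x = 0 is a counterexample.

Answer: No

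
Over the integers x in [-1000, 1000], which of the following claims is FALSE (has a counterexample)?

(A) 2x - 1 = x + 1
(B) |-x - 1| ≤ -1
(A) x = 0: LHS = 2·0 - 1 = -1, RHS = 0 + 1 = 1; -1 = 1 — FAILS
(B) x = 0: LHS = |-0 - 1| = |-1| = 1; 1 ≤ -1 — FAILS

Answer: Both A and B are false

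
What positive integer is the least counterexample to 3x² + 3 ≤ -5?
Testing positive integers:
x = 1: LHS = 3·1² + 3 = 6; 6 ≤ -5 — FAILS  ← smallest positive counterexample

Answer: x = 1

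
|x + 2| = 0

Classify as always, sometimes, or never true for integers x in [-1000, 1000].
Holds at x = -2: LHS = |(-2) + 2| = |0| = 0; 0 = 0 — holds
Fails at x = 0: LHS = |0 + 2| = |2| = 2; 2 = 0 — FAILS
It is satisfied by some integers in the range but not all.

Answer: Sometimes true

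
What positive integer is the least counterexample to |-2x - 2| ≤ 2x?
Testing positive integers:
x = 1: LHS = |-2·1 - 2| = |-4| = 4, RHS = 2·1 = 2; 4 ≤ 2 — FAILS  ← smallest positive counterexample

Answer: x = 1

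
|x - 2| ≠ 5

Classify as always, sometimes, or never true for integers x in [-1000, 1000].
Holds at x = 0: LHS = |0 - 2| = |-2| = 2; 2 ≠ 5 — holds
Fails at x = -3: LHS = |(-3) - 2| = |-5| = 5; 5 ≠ 5 — FAILS
It is satisfied by some integers in the range but not all.

Answer: Sometimes true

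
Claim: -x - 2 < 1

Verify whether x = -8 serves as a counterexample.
Substitute x = -8 into the relation:
x = -8: LHS = -(-8) - 2 = 6; 6 < 1 — FAILS

Since the claim fails at x = -8, this value is a counterexample.

Answer: Yes, x = -8 is a counterexample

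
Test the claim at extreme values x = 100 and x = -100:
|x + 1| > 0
x = 100: LHS = |100 + 1| = |101| = 101; 101 > 0 — holds
x = -100: LHS = |(-100) + 1| = |-99| = 99; 99 > 0 — holds

Answer: Yes, holds for both x = 100 and x = -100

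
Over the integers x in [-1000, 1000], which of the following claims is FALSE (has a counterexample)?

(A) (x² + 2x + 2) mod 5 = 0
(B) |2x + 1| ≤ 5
(A) x = 0: LHS = (0² + 2·0 + 2) mod 5 = 2 mod 5 = 2; 2 = 0 — FAILS
(B) x = 3: LHS = |2·3 + 1| = |7| = 7; 7 ≤ 5 — FAILS

Answer: Both A and B are false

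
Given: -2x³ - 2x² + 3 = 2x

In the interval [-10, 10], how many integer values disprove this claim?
Counterexamples in [-10, 10]: {-10, -9, -8, -7, -6, -5, -4, -3, -2, -1, 0, 1, 2, 3, 4, 5, 6, 7, 8, 9, 10}.

Counting them gives 21 values.

Answer: 21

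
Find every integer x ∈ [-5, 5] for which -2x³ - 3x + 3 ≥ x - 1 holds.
Holds for: {-5, -4, -3, -2, -1, 0}
Fails for: {1, 2, 3, 4, 5}

Answer: {-5, -4, -3, -2, -1, 0}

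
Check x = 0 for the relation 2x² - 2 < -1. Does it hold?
x = 0: LHS = 2·0² - 2 = -2; -2 < -1 — holds

The relation is satisfied at x = 0.

Answer: Yes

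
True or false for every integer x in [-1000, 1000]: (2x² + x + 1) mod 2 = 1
The claim fails at x = 1:
x = 1: LHS = (2·1² + 1 + 1) mod 2 = 4 mod 2 = 0; 0 = 1 — FAILS

Because a single integer refutes it, the statement is false.

Answer: False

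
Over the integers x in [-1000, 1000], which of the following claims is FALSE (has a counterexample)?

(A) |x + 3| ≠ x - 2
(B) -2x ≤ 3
(A) Over all integers in [-1000, 1000], LHS − RHS is always positive; it is smallest at x = 0, where it equals 5:
x = 0: LHS = |0 + 3| = |3| = 3, RHS = 0 - 2 = -2; 3 ≠ -2 — holds
At the ends of the range:
x = -1000: LHS = |(-1000) + 3| = |-997| = 997, RHS = (-1000) - 2 = -1002; 997 ≠ -1002 — holds
x = 1000: LHS = |1000 + 3| = |1003| = 1003, RHS = 1000 - 2 = 998; 1003 ≠ 998 — holds
Hence LHS − RHS is never 0, i.e. the two sides are never equal, so the relation holds for every integer in [-1000, 1000].

(B) x = -2: LHS = -2·(-2) = 4; 4 ≤ 3 — FAILS

Only (B) has a counterexample.

Answer: B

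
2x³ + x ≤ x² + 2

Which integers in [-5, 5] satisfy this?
Holds for: {-5, -4, -3, -2, -1, 0, 1}
Fails for: {2, 3, 4, 5}

Answer: {-5, -4, -3, -2, -1, 0, 1}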